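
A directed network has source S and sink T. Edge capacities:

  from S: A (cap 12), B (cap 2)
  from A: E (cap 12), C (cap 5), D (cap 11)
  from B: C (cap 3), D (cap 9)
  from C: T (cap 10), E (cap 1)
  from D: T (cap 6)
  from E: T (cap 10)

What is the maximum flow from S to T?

Augment S→A→C→T: bottleneck 5, flow now 5.
Augment S→A→D→T: bottleneck 6, flow now 11.
Augment S→A→E→T: bottleneck 1, flow now 12.
Augment S→B→C→T: bottleneck 2, flow now 14.
No augmenting path remains; maximum flow = 14.
In the residual graph, reachable from S: {S}.
Min-cut edges: S→A (12), S→B (2); capacity 12 + 2 = 14.
This cut is saturated, so no flow can exceed 14.

14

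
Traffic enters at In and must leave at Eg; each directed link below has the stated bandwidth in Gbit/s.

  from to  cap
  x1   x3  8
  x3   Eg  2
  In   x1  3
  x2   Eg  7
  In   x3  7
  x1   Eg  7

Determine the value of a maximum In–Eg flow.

Augment In→x1→Eg: bottleneck 3, flow now 3.
Augment In→x3→Eg: bottleneck 2, flow now 5.
No augmenting path remains; maximum flow = 5.
In the residual graph, reachable from In: {In, x3}.
Min-cut edges: In→x1 (3), x3→Eg (2); capacity 3 + 2 = 5.
This cut is saturated, so no flow can exceed 5.

5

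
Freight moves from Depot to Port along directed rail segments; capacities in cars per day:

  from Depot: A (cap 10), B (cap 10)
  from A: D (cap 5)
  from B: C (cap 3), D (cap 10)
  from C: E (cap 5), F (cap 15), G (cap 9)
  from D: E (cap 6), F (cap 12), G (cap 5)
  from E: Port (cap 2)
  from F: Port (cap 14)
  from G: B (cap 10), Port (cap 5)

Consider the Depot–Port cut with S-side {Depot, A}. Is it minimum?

Yes — it is a minimum cut (capacity 15).

Given cut capacity: 10 + 5 = 15.
Augment Depot→A→D→E→Port: bottleneck 2, flow now 2.
Augment Depot→A→D→F→Port: bottleneck 3, flow now 5.
Augment Depot→B→C→F→Port: bottleneck 3, flow now 8.
Augment Depot→B→D→F→Port: bottleneck 7, flow now 15.
No augmenting path remains; maximum flow = 15.
Cut capacity 15 equals the max flow, so it is a minimum cut.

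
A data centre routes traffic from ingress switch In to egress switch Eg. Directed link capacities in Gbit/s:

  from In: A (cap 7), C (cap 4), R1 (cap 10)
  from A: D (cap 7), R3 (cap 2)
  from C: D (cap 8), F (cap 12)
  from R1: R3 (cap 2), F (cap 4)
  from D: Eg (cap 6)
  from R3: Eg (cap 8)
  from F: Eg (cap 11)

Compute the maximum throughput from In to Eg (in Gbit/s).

17

Augment In→A→D→Eg: bottleneck 6, flow now 6.
Augment In→A→R3→Eg: bottleneck 1, flow now 7.
Augment In→C→F→Eg: bottleneck 4, flow now 11.
Augment In→R1→R3→Eg: bottleneck 2, flow now 13.
Augment In→R1→F→Eg: bottleneck 4, flow now 17.
No augmenting path remains; maximum flow = 17.
In the residual graph, reachable from In: {In, R1}.
Min-cut edges: In→A (7), In→C (4), R1→R3 (2), R1→F (4); capacity 7 + 4 + 2 + 4 = 17.
This cut is saturated, so no flow can exceed 17.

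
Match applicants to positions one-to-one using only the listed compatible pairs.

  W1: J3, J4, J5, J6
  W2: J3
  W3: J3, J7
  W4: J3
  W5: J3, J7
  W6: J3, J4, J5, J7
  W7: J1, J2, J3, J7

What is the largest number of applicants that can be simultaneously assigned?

Unit-capacity flow: source→left, listed edges, right→sink; max matching = max flow.
Augmenting path W1→J3 (+1); matched 1.
Augmenting path W3→J7 (+1); matched 2.
Augmenting path W6→J4 (+1); matched 3.
Augmenting path W7→J1 (+1); matched 4.
Augmenting path W2→J3→W1→J5 (+1); matched 5.
No augmenting path remains; maximum matching = 5.
König certificate: {W1, W6, W7, J3, J7} is a vertex cover of size 5 (every listed pair touches it), so no matching can be larger.

5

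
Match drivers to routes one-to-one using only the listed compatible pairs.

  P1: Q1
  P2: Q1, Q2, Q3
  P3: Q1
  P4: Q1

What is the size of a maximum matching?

2

Unit-capacity flow: source→left, listed edges, right→sink; max matching = max flow.
Augmenting path P1→Q1 (+1); matched 1.
Augmenting path P2→Q2 (+1); matched 2.
No augmenting path remains; maximum matching = 2.
König certificate: {P2, Q1} is a vertex cover of size 2 (every listed pair touches it), so no matching can be larger.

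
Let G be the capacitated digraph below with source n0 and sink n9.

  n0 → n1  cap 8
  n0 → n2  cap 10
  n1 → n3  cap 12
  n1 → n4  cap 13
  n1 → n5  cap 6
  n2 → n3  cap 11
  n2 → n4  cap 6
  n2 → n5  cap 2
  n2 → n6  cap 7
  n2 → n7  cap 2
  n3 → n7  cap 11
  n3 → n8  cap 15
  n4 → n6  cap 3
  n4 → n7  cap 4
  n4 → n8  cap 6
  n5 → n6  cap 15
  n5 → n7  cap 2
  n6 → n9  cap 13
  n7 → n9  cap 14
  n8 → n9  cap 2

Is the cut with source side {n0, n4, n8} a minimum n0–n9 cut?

No — its capacity is 27, but the minimum cut has capacity 18.

Given cut capacity: 8 + 10 + 3 + 4 + 2 = 27.
Augment n0→n2→n6→n9: bottleneck 7, flow now 7.
Augment n0→n2→n7→n9: bottleneck 2, flow now 9.
Augment n0→n1→n3→n7→n9: bottleneck 8, flow now 17.
Augment n0→n2→n3→n7→n9: bottleneck 1, flow now 18.
No augmenting path remains; maximum flow = 18.
In the residual graph, reachable from n0: {n0}.
Min-cut edges: n0→n1 (8), n0→n2 (10); capacity 8 + 10 = 18.
Cut capacity 27 exceeds the max flow 18, so it is not minimum.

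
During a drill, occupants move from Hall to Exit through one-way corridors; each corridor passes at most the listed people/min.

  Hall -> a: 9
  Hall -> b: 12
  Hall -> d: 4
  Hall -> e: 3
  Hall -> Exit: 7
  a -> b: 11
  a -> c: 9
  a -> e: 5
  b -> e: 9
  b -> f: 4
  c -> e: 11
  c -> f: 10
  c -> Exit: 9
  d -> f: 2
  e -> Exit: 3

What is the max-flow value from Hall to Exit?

Augment Hall→Exit: bottleneck 7, flow now 7.
Augment Hall→e→Exit: bottleneck 3, flow now 10.
Augment Hall→a→c→Exit: bottleneck 9, flow now 19.
No augmenting path remains; maximum flow = 19.
In the residual graph, reachable from Hall: {Hall, b, d, e, f}.
Min-cut edges: Hall→a (9), Hall→Exit (7), e→Exit (3); capacity 9 + 7 + 3 = 19.
This cut is saturated, so no flow can exceed 19.

19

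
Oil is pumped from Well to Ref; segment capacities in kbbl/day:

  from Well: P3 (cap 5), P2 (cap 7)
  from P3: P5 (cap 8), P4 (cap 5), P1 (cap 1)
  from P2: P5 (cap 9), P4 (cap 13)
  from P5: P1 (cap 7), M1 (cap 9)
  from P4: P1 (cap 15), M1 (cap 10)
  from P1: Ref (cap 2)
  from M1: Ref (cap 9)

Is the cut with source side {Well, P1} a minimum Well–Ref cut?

No — its capacity is 14, but the minimum cut has capacity 11.

Given cut capacity: 5 + 7 + 2 = 14.
Augment Well→P3→P1→Ref: bottleneck 1, flow now 1.
Augment Well→P3→P5→P1→Ref: bottleneck 1, flow now 2.
Augment Well→P3→P5→M1→Ref: bottleneck 3, flow now 5.
Augment Well→P2→P5→M1→Ref: bottleneck 6, flow now 11.
No augmenting path remains; maximum flow = 11.
In the residual graph, reachable from Well: {Well, P3, P2, P5, P4, P1, M1}.
Min-cut edges: P1→Ref (2), M1→Ref (9); capacity 2 + 9 = 11.
Cut capacity 14 exceeds the max flow 11, so it is not minimum.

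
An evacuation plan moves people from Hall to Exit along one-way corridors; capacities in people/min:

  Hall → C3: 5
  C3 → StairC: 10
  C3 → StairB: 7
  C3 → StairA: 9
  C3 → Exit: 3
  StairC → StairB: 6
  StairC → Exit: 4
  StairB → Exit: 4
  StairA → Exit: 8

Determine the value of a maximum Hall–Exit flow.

Augment Hall→C3→Exit: bottleneck 3, flow now 3.
Augment Hall→C3→StairC→Exit: bottleneck 2, flow now 5.
No augmenting path remains; maximum flow = 5.
In the residual graph, reachable from Hall: {Hall}.
Min-cut edges: Hall→C3 (5); capacity 5 = 5.
This cut is saturated, so no flow can exceed 5.

5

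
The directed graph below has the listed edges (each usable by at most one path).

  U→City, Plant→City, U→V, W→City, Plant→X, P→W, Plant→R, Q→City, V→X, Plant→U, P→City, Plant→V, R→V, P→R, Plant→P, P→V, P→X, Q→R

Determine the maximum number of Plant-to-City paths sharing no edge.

3

Assign every edge capacity 1; by Menger, the answer equals the max flow.
Path Plant→City (+1); total 1.
Path Plant→P→City (+1); total 2.
Path Plant→U→City (+1); total 3.
No residual Plant→City path; max flow = 3.
Certifying cut of size 3: {Plant→City, Plant→P, Plant→U}.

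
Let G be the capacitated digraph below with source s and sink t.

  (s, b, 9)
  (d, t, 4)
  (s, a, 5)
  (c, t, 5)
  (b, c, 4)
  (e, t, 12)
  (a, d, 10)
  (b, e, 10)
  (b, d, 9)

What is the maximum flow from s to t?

13

Augment s→a→d→t: bottleneck 4, flow now 4.
Augment s→b→c→t: bottleneck 4, flow now 8.
Augment s→b→e→t: bottleneck 5, flow now 13.
No augmenting path remains; maximum flow = 13.
In the residual graph, reachable from s: {s, a, d}.
Min-cut edges: s→b (9), d→t (4); capacity 9 + 4 = 13.
This cut is saturated, so no flow can exceed 13.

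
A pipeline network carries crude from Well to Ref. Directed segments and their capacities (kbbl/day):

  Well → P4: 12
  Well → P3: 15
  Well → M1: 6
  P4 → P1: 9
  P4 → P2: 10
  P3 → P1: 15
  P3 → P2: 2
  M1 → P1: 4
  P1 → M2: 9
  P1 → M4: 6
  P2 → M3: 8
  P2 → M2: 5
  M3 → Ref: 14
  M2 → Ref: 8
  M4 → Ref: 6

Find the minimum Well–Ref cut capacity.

22

Augment Well→P4→P1→M2→Ref: bottleneck 8, flow now 8.
Augment Well→P4→P1→M4→Ref: bottleneck 1, flow now 9.
Augment Well→P4→P2→M3→Ref: bottleneck 3, flow now 12.
Augment Well→P3→P1→M4→Ref: bottleneck 5, flow now 17.
Augment Well→P3→P2→M3→Ref: bottleneck 2, flow now 19.
Augment Well→P3→P1→P4→P2→M3→Ref: bottleneck 3, flow now 22. (uses reverse residual edge)
No augmenting path remains; maximum flow = 22.
By max-flow min-cut, the minimum cut capacity equals the max flow.
In the residual graph, reachable from Well: {Well, P4, P3, M1, P1, P2, M2}.
Min-cut edges: P1→M4 (6), P2→M3 (8), M2→Ref (8); capacity 6 + 8 + 8 = 22.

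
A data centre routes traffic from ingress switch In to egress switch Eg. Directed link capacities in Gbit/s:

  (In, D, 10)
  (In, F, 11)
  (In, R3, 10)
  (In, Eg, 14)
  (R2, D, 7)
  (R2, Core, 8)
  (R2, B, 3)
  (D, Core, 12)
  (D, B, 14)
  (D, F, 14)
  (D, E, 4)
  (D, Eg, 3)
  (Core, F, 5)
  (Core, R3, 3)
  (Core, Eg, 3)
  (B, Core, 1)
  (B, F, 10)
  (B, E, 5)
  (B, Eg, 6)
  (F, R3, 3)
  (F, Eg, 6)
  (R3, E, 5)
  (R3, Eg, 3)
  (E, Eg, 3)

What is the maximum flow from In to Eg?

36

Augment In→Eg: bottleneck 14, flow now 14.
Augment In→D→Eg: bottleneck 3, flow now 17.
Augment In→F→Eg: bottleneck 6, flow now 23.
Augment In→R3→Eg: bottleneck 3, flow now 26.
Augment In→D→Core→Eg: bottleneck 3, flow now 29.
Augment In→D→B→Eg: bottleneck 4, flow now 33.
Augment In→R3→E→Eg: bottleneck 3, flow now 36.
No augmenting path remains; maximum flow = 36.
In the residual graph, reachable from In: {In, F, R3, E}.
Min-cut edges: In→D (10), In→Eg (14), F→Eg (6), R3→Eg (3), E→Eg (3); capacity 10 + 14 + 6 + 3 + 3 = 36.
This cut is saturated, so no flow can exceed 36.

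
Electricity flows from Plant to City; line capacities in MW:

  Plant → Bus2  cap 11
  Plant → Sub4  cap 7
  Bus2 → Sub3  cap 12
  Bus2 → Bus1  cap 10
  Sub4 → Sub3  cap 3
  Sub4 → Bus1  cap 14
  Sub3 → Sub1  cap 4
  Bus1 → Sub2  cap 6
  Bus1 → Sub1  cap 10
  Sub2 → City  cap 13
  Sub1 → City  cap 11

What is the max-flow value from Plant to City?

17

Augment Plant→Bus2→Sub3→Sub1→City: bottleneck 4, flow now 4.
Augment Plant→Bus2→Bus1→Sub2→City: bottleneck 6, flow now 10.
Augment Plant→Bus2→Bus1→Sub1→City: bottleneck 1, flow now 11.
Augment Plant→Sub4→Bus1→Sub1→City: bottleneck 6, flow now 17.
No augmenting path remains; maximum flow = 17.
In the residual graph, reachable from Plant: {Plant, Bus2, Sub4, Sub3, Bus1, Sub1}.
Min-cut edges: Bus1→Sub2 (6), Sub1→City (11); capacity 6 + 11 = 17.
This cut is saturated, so no flow can exceed 17.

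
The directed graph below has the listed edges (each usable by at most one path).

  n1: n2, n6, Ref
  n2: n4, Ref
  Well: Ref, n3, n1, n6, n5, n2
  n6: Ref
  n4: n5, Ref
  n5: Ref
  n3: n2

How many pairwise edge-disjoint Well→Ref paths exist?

Assign every edge capacity 1; by Menger, the answer equals the max flow.
Path Well→Ref (+1); total 1.
Path Well→n1→Ref (+1); total 2.
Path Well→n2→Ref (+1); total 3.
Path Well→n5→Ref (+1); total 4.
Path Well→n6→Ref (+1); total 5.
Path Well→n3→n2→n4→Ref (+1); total 6.
No residual Well→Ref path; max flow = 6.
Certifying cut of size 6: {Well→Ref, Well→n1, Well→n2, Well→n3, Well→n5, Well→n6}.

6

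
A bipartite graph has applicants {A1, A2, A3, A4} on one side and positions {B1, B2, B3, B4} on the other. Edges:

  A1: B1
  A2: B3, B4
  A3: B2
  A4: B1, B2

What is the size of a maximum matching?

3

Unit-capacity flow: source→left, listed edges, right→sink; max matching = max flow.
Augmenting path A1→B1 (+1); matched 1.
Augmenting path A2→B3 (+1); matched 2.
Augmenting path A3→B2 (+1); matched 3.
No augmenting path remains; maximum matching = 3.
König certificate: {A2, B1, B2} is a vertex cover of size 3 (every listed pair touches it), so no matching can be larger.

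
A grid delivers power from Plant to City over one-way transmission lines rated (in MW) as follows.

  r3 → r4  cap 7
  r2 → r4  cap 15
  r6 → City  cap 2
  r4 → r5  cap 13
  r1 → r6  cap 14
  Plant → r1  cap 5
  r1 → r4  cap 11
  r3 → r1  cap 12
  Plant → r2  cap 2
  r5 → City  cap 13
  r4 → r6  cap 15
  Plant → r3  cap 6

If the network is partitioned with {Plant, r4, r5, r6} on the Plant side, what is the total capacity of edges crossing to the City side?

28

Edges leaving {Plant, r4, r5, r6}: Plant→r1 (5), Plant→r2 (2), Plant→r3 (6), r5→City (13), r6→City (2).
Cut capacity = 5 + 2 + 6 + 13 + 2 = 28.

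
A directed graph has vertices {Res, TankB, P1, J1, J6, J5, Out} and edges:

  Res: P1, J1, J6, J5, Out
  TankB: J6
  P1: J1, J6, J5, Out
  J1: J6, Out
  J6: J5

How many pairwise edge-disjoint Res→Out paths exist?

Assign every edge capacity 1; by Menger, the answer equals the max flow.
Path Res→Out (+1); total 1.
Path Res→P1→Out (+1); total 2.
Path Res→J1→Out (+1); total 3.
No residual Res→Out path; max flow = 3.
Certifying cut of size 3: {Res→J1, Res→Out, Res→P1}.

3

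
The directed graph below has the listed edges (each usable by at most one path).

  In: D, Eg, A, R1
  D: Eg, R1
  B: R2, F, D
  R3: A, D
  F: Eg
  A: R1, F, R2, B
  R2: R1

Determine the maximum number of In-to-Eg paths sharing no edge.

Assign every edge capacity 1; by Menger, the answer equals the max flow.
Path In→Eg (+1); total 1.
Path In→D→Eg (+1); total 2.
Path In→A→F→Eg (+1); total 3.
No residual In→Eg path; max flow = 3.
Certifying cut of size 3: {In→A, In→D, In→Eg}.

3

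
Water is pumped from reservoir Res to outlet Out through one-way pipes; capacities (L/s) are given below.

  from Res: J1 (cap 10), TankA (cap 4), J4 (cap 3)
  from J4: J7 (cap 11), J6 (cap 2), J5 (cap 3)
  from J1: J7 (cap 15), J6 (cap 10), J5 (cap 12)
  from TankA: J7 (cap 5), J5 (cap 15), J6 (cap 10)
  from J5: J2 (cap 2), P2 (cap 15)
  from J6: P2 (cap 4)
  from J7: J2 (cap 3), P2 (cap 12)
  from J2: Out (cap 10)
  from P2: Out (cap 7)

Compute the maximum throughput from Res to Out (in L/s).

12

Augment Res→J4→J5→J2→Out: bottleneck 2, flow now 2.
Augment Res→J4→J5→P2→Out: bottleneck 1, flow now 3.
Augment Res→J1→J5→P2→Out: bottleneck 6, flow now 9.
Augment Res→J1→J7→J2→Out: bottleneck 3, flow now 12.
No augmenting path remains; maximum flow = 12.
In the residual graph, reachable from Res: {Res, J4, J1, TankA, J5, J6, J7, P2}.
Min-cut edges: J5→J2 (2), J7→J2 (3), P2→Out (7); capacity 2 + 3 + 7 = 12.
This cut is saturated, so no flow can exceed 12.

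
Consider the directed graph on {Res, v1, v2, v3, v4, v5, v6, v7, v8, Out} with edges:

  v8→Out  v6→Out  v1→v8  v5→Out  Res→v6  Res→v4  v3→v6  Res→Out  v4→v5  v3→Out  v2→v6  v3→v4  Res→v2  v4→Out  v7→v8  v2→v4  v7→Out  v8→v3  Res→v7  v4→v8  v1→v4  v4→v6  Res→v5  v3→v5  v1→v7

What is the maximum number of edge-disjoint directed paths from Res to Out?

6

Assign every edge capacity 1; by Menger, the answer equals the max flow.
Path Res→Out (+1); total 1.
Path Res→v4→Out (+1); total 2.
Path Res→v5→Out (+1); total 3.
Path Res→v6→Out (+1); total 4.
Path Res→v7→Out (+1); total 5.
Path Res→v2→v4→v8→Out (+1); total 6.
No residual Res→Out path; max flow = 6.
Certifying cut of size 6: {Res→Out, Res→v2, Res→v4, Res→v5, Res→v6, Res→v7}.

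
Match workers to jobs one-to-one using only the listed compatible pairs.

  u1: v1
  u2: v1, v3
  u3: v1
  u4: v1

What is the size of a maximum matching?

Unit-capacity flow: source→left, listed edges, right→sink; max matching = max flow.
Augmenting path u1→v1 (+1); matched 1.
Augmenting path u2→v3 (+1); matched 2.
No augmenting path remains; maximum matching = 2.
König certificate: {u2, v1} is a vertex cover of size 2 (every listed pair touches it), so no matching can be larger.

2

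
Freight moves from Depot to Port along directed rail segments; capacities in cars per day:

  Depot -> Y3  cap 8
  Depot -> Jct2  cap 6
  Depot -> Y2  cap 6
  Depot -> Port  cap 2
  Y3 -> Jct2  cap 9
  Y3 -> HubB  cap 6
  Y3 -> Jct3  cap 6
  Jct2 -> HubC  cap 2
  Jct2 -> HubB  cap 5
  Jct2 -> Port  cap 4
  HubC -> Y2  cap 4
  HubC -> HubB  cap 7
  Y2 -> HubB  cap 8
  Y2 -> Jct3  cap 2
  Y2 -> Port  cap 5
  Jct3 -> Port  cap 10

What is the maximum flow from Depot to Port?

Augment Depot→Port: bottleneck 2, flow now 2.
Augment Depot→Jct2→Port: bottleneck 4, flow now 6.
Augment Depot→Y2→Port: bottleneck 5, flow now 11.
Augment Depot→Y3→Jct3→Port: bottleneck 6, flow now 17.
Augment Depot→Y2→Jct3→Port: bottleneck 1, flow now 18.
Augment Depot→Jct2→HubC→Y2→Jct3→Port: bottleneck 1, flow now 19.
No augmenting path remains; maximum flow = 19.
In the residual graph, reachable from Depot: {Depot, Y3, Jct2, HubC, Y2, HubB}.
Min-cut edges: Depot→Port (2), Y3→Jct3 (6), Jct2→Port (4), Y2→Jct3 (2), Y2→Port (5); capacity 2 + 6 + 4 + 2 + 5 = 19.
This cut is saturated, so no flow can exceed 19.

19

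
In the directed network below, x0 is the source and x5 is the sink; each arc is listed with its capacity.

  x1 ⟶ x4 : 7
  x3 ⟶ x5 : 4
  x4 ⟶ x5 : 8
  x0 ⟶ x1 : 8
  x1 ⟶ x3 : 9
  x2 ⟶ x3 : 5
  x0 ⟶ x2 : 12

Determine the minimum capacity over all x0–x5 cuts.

Augment x0→x1→x3→x5: bottleneck 4, flow now 4.
Augment x0→x1→x4→x5: bottleneck 4, flow now 8.
Augment x0→x2→x3→x1→x4→x5: bottleneck 3, flow now 11. (uses reverse residual edge)
No augmenting path remains; maximum flow = 11.
By max-flow min-cut, the minimum cut capacity equals the max flow.
In the residual graph, reachable from x0: {x0, x1, x2, x3}.
Min-cut edges: x1→x4 (7), x3→x5 (4); capacity 7 + 4 = 11.

11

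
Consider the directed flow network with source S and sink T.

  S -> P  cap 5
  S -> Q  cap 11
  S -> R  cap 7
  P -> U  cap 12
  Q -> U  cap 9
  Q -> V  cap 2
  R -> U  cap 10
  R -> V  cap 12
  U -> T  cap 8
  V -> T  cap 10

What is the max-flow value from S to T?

Augment S→P→U→T: bottleneck 5, flow now 5.
Augment S→Q→U→T: bottleneck 3, flow now 8.
Augment S→Q→V→T: bottleneck 2, flow now 10.
Augment S→R→V→T: bottleneck 7, flow now 17.
No augmenting path remains; maximum flow = 17.
In the residual graph, reachable from S: {S, P, Q, U}.
Min-cut edges: S→R (7), Q→V (2), U→T (8); capacity 7 + 2 + 8 = 17.
This cut is saturated, so no flow can exceed 17.

17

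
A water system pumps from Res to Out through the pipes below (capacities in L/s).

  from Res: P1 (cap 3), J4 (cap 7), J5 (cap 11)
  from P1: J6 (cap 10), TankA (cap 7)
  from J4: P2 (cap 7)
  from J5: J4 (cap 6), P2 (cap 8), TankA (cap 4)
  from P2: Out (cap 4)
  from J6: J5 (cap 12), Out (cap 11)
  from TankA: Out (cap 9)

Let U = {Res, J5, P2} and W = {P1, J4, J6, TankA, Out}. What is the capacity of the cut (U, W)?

24

Edges leaving {Res, J5, P2}: Res→P1 (3), Res→J4 (7), J5→J4 (6), J5→TankA (4), P2→Out (4).
Cut capacity = 3 + 7 + 6 + 4 + 4 = 24.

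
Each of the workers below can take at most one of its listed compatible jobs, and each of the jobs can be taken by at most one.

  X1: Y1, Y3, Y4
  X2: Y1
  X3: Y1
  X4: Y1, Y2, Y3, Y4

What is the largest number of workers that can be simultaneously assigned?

3

Unit-capacity flow: source→left, listed edges, right→sink; max matching = max flow.
Augmenting path X1→Y1 (+1); matched 1.
Augmenting path X4→Y2 (+1); matched 2.
Augmenting path X2→Y1→X1→Y3 (+1); matched 3.
No augmenting path remains; maximum matching = 3.
König certificate: {X1, X4, Y1} is a vertex cover of size 3 (every listed pair touches it), so no matching can be larger.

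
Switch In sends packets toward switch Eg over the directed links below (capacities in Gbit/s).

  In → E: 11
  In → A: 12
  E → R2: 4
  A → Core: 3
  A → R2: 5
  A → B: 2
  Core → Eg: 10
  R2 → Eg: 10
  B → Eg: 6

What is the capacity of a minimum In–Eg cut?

14

Augment In→E→R2→Eg: bottleneck 4, flow now 4.
Augment In→A→Core→Eg: bottleneck 3, flow now 7.
Augment In→A→R2→Eg: bottleneck 5, flow now 12.
Augment In→A→B→Eg: bottleneck 2, flow now 14.
No augmenting path remains; maximum flow = 14.
By max-flow min-cut, the minimum cut capacity equals the max flow.
In the residual graph, reachable from In: {In, E, A}.
Min-cut edges: E→R2 (4), A→Core (3), A→R2 (5), A→B (2); capacity 4 + 3 + 5 + 2 = 14.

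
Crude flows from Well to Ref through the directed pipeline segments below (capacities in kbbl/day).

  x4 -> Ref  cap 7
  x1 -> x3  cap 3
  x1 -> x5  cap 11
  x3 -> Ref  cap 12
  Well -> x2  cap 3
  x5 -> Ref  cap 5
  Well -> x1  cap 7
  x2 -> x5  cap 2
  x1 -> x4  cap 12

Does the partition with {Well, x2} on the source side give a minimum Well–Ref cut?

Given cut capacity: 7 + 2 = 9.
Augment Well→x1→x3→Ref: bottleneck 3, flow now 3.
Augment Well→x1→x4→Ref: bottleneck 4, flow now 7.
Augment Well→x2→x5→Ref: bottleneck 2, flow now 9.
No augmenting path remains; maximum flow = 9.
Cut capacity 9 equals the max flow, so it is a minimum cut.

Yes — it is a minimum cut (capacity 9).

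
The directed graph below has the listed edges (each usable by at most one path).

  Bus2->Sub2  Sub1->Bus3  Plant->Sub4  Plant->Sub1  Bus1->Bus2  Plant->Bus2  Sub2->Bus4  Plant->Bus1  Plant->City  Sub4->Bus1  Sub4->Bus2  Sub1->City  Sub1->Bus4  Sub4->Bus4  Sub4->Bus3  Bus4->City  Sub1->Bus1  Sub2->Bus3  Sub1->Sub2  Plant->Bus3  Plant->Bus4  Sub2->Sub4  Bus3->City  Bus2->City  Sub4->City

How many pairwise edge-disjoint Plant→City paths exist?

Assign every edge capacity 1; by Menger, the answer equals the max flow.
Path Plant→City (+1); total 1.
Path Plant→Sub1→City (+1); total 2.
Path Plant→Sub4→City (+1); total 3.
Path Plant→Bus4→City (+1); total 4.
Path Plant→Bus3→City (+1); total 5.
Path Plant→Bus2→City (+1); total 6.
No residual Plant→City path; max flow = 6.
Certifying cut of size 6: {Bus2→City, Bus3→City, Bus4→City, Plant→City, Plant→Sub1, Sub4→City}.

6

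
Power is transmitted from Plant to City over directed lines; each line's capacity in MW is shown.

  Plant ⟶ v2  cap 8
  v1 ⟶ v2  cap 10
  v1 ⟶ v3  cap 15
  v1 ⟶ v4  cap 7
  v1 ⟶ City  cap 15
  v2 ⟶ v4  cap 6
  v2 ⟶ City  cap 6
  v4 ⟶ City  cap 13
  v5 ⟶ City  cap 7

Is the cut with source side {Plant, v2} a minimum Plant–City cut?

No — its capacity is 12, but the minimum cut has capacity 8.

Given cut capacity: 6 + 6 = 12.
Augment Plant→v2→City: bottleneck 6, flow now 6.
Augment Plant→v2→v4→City: bottleneck 2, flow now 8.
No augmenting path remains; maximum flow = 8.
In the residual graph, reachable from Plant: {Plant}.
Min-cut edges: Plant→v2 (8); capacity 8 = 8.
Cut capacity 12 exceeds the max flow 8, so it is not minimum.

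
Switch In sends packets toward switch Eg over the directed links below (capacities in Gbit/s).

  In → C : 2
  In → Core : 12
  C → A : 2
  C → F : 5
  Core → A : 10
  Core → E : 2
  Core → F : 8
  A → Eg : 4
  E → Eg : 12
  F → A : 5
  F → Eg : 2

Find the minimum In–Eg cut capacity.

8

Augment In→C→A→Eg: bottleneck 2, flow now 2.
Augment In→Core→A→Eg: bottleneck 2, flow now 4.
Augment In→Core→E→Eg: bottleneck 2, flow now 6.
Augment In→Core→F→Eg: bottleneck 2, flow now 8.
No augmenting path remains; maximum flow = 8.
By max-flow min-cut, the minimum cut capacity equals the max flow.
In the residual graph, reachable from In: {In, C, Core, A, F}.
Min-cut edges: Core→E (2), A→Eg (4), F→Eg (2); capacity 2 + 4 + 2 = 8.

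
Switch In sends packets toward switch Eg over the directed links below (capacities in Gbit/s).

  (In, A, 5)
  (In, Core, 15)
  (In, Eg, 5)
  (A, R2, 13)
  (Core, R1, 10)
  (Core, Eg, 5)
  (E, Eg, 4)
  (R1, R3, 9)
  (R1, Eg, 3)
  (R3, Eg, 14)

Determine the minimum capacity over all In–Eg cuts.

20

Augment In→Eg: bottleneck 5, flow now 5.
Augment In→Core→Eg: bottleneck 5, flow now 10.
Augment In→Core→R1→Eg: bottleneck 3, flow now 13.
Augment In→Core→R1→R3→Eg: bottleneck 7, flow now 20.
No augmenting path remains; maximum flow = 20.
By max-flow min-cut, the minimum cut capacity equals the max flow.
In the residual graph, reachable from In: {In, A, R2}.
Min-cut edges: In→Core (15), In→Eg (5); capacity 15 + 5 = 20.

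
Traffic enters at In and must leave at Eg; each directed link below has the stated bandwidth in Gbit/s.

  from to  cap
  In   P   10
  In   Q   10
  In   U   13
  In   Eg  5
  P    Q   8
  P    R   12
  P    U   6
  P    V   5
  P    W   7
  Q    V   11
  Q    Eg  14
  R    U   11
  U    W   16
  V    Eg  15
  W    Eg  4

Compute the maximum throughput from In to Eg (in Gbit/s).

Augment In→Eg: bottleneck 5, flow now 5.
Augment In→Q→Eg: bottleneck 10, flow now 15.
Augment In→P→Q→Eg: bottleneck 4, flow now 19.
Augment In→P→V→Eg: bottleneck 5, flow now 24.
Augment In→P→W→Eg: bottleneck 1, flow now 25.
Augment In→U→W→Eg: bottleneck 3, flow now 28.
Augment In→U→W→P→Q→V→Eg: bottleneck 1, flow now 29. (uses reverse residual edge)
No augmenting path remains; maximum flow = 29.
In the residual graph, reachable from In: {In, U, W}.
Min-cut edges: In→P (10), In→Q (10), In→Eg (5), W→Eg (4); capacity 10 + 10 + 5 + 4 = 29.
This cut is saturated, so no flow can exceed 29.

29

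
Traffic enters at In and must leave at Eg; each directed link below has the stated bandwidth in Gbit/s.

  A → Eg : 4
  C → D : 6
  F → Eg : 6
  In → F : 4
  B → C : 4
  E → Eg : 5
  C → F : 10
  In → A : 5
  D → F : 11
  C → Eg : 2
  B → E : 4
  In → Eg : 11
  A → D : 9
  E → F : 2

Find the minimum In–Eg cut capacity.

Augment In→Eg: bottleneck 11, flow now 11.
Augment In→A→Eg: bottleneck 4, flow now 15.
Augment In→F→Eg: bottleneck 4, flow now 19.
Augment In→A→D→F→Eg: bottleneck 1, flow now 20.
No augmenting path remains; maximum flow = 20.
By max-flow min-cut, the minimum cut capacity equals the max flow.
In the residual graph, reachable from In: {In}.
Min-cut edges: In→A (5), In→F (4), In→Eg (11); capacity 5 + 4 + 11 = 20.

20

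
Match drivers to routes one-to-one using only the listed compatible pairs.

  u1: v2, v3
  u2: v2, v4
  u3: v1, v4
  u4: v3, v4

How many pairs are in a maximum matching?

Unit-capacity flow: source→left, listed edges, right→sink; max matching = max flow.
Augmenting path u1→v2 (+1); matched 1.
Augmenting path u2→v4 (+1); matched 2.
Augmenting path u3→v1 (+1); matched 3.
Augmenting path u4→v3 (+1); matched 4.
No augmenting path remains; maximum matching = 4.
König certificate: {u1, u2, u3, u4} is a vertex cover of size 4 (every listed pair touches it), so no matching can be larger.

4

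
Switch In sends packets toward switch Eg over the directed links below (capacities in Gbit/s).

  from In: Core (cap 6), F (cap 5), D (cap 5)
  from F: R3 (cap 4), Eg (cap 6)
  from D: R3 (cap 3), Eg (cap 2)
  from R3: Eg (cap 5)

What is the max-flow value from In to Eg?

10

Augment In→F→Eg: bottleneck 5, flow now 5.
Augment In→D→Eg: bottleneck 2, flow now 7.
Augment In→D→R3→Eg: bottleneck 3, flow now 10.
No augmenting path remains; maximum flow = 10.
In the residual graph, reachable from In: {In, Core}.
Min-cut edges: In→F (5), In→D (5); capacity 5 + 5 = 10.
This cut is saturated, so no flow can exceed 10.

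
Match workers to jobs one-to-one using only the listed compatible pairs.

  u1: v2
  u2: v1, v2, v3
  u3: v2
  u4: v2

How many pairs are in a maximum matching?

2

Unit-capacity flow: source→left, listed edges, right→sink; max matching = max flow.
Augmenting path u1→v2 (+1); matched 1.
Augmenting path u2→v1 (+1); matched 2.
No augmenting path remains; maximum matching = 2.
König certificate: {u2, v2} is a vertex cover of size 2 (every listed pair touches it), so no matching can be larger.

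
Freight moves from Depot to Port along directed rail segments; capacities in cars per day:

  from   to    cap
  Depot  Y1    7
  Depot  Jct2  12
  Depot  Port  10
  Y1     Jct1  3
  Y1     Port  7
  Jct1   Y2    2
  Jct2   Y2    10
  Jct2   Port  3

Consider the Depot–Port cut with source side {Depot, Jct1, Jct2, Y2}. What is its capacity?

20

Edges leaving {Depot, Jct1, Jct2, Y2}: Depot→Y1 (7), Depot→Port (10), Jct2→Port (3).
Cut capacity = 7 + 10 + 3 = 20.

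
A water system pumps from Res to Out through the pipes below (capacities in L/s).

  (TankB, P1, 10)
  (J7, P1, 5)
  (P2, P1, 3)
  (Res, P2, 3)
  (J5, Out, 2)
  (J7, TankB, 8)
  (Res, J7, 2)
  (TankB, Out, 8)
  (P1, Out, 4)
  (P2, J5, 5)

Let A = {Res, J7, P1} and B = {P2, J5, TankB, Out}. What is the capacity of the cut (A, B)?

15

Edges leaving {Res, J7, P1}: Res→P2 (3), J7→TankB (8), P1→Out (4).
Cut capacity = 3 + 8 + 4 = 15.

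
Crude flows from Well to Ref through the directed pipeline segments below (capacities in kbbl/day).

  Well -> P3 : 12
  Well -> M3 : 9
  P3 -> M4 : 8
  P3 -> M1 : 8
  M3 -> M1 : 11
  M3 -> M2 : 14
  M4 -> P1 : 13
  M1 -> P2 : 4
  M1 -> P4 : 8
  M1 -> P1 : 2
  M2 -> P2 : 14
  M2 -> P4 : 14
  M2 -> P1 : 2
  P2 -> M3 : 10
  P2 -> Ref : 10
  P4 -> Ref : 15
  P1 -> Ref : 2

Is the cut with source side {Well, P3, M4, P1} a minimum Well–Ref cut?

Yes — it is a minimum cut (capacity 19).

Given cut capacity: 9 + 8 + 2 = 19.
Augment Well→P3→M4→P1→Ref: bottleneck 2, flow now 2.
Augment Well→P3→M1→P2→Ref: bottleneck 4, flow now 6.
Augment Well→P3→M1→P4→Ref: bottleneck 4, flow now 10.
Augment Well→M3→M1→P4→Ref: bottleneck 4, flow now 14.
Augment Well→M3→M2→P2→Ref: bottleneck 5, flow now 19.
No augmenting path remains; maximum flow = 19.
Cut capacity 19 equals the max flow, so it is a minimum cut.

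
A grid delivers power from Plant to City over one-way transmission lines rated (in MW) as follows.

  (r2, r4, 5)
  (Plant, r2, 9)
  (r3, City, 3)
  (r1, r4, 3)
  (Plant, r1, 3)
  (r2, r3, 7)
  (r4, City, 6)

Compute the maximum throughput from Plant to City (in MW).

Augment Plant→r1→r4→City: bottleneck 3, flow now 3.
Augment Plant→r2→r3→City: bottleneck 3, flow now 6.
Augment Plant→r2→r4→City: bottleneck 3, flow now 9.
No augmenting path remains; maximum flow = 9.
In the residual graph, reachable from Plant: {Plant, r1, r2, r3, r4}.
Min-cut edges: r3→City (3), r4→City (6); capacity 3 + 6 = 9.
This cut is saturated, so no flow can exceed 9.

9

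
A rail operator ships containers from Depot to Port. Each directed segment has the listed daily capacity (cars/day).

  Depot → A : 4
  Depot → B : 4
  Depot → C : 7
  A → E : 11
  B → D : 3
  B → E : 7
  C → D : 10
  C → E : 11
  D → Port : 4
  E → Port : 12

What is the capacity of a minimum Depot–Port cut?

Augment Depot→A→E→Port: bottleneck 4, flow now 4.
Augment Depot→B→D→Port: bottleneck 3, flow now 7.
Augment Depot→B→E→Port: bottleneck 1, flow now 8.
Augment Depot→C→D→Port: bottleneck 1, flow now 9.
Augment Depot→C→E→Port: bottleneck 6, flow now 15.
No augmenting path remains; maximum flow = 15.
By max-flow min-cut, the minimum cut capacity equals the max flow.
In the residual graph, reachable from Depot: {Depot}.
Min-cut edges: Depot→A (4), Depot→B (4), Depot→C (7); capacity 4 + 4 + 7 = 15.

15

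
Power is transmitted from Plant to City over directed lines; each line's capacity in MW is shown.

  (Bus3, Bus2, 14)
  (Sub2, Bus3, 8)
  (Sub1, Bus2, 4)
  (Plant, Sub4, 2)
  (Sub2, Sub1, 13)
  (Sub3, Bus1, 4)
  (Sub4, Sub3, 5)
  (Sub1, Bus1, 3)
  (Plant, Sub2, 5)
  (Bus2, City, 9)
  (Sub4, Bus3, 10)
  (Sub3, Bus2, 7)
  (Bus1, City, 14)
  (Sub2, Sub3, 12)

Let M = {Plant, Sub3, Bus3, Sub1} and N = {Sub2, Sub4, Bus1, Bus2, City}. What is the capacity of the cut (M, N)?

Edges leaving {Plant, Sub3, Bus3, Sub1}: Plant→Sub2 (5), Plant→Sub4 (2), Sub3→Bus1 (4), Sub3→Bus2 (7), Bus3→Bus2 (14), Sub1→Bus1 (3), Sub1→Bus2 (4).
Cut capacity = 5 + 2 + 4 + 7 + 14 + 3 + 4 = 39.

39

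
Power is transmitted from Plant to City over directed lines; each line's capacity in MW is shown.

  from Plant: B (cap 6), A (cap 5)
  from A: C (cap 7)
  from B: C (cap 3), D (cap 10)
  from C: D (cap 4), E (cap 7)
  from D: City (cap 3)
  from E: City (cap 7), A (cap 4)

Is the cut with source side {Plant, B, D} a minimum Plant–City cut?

Given cut capacity: 5 + 3 + 3 = 11.
Augment Plant→B→D→City: bottleneck 3, flow now 3.
Augment Plant→A→C→E→City: bottleneck 5, flow now 8.
Augment Plant→B→C→E→City: bottleneck 2, flow now 10.
No augmenting path remains; maximum flow = 10.
In the residual graph, reachable from Plant: {Plant, A, B, C, D}.
Min-cut edges: C→E (7), D→City (3); capacity 7 + 3 = 10.
Cut capacity 11 exceeds the max flow 10, so it is not minimum.

No — its capacity is 11, but the minimum cut has capacity 10.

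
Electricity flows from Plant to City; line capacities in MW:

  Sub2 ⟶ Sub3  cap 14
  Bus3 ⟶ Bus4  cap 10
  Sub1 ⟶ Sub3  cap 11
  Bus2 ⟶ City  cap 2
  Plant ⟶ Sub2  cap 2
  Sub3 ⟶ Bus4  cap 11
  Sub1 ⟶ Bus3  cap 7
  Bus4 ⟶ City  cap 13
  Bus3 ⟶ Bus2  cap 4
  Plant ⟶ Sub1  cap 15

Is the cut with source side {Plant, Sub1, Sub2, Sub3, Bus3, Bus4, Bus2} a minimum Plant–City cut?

Yes — it is a minimum cut (capacity 15).

Given cut capacity: 13 + 2 = 15.
Augment Plant→Sub1→Sub3→Bus4→City: bottleneck 11, flow now 11.
Augment Plant→Sub1→Bus3→Bus4→City: bottleneck 2, flow now 13.
Augment Plant→Sub1→Bus3→Bus2→City: bottleneck 2, flow now 15.
No augmenting path remains; maximum flow = 15.
Cut capacity 15 equals the max flow, so it is a minimum cut.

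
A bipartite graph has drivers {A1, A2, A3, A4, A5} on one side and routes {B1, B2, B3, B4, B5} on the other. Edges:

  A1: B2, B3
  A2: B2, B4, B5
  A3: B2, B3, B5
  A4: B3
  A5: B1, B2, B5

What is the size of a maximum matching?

Unit-capacity flow: source→left, listed edges, right→sink; max matching = max flow.
Augmenting path A1→B2 (+1); matched 1.
Augmenting path A2→B4 (+1); matched 2.
Augmenting path A3→B3 (+1); matched 3.
Augmenting path A5→B1 (+1); matched 4.
Augmenting path A4→B3→A3→B5 (+1); matched 5.
No augmenting path remains; maximum matching = 5.
König certificate: {A1, A2, A3, A4, A5} is a vertex cover of size 5 (every listed pair touches it), so no matching can be larger.

5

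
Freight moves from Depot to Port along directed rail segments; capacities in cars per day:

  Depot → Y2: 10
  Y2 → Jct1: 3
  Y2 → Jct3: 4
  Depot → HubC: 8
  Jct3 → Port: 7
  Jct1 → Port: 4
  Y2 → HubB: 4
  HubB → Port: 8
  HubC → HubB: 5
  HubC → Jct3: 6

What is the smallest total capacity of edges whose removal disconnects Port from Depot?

Augment Depot→Y2→HubB→Port: bottleneck 4, flow now 4.
Augment Depot→Y2→Jct1→Port: bottleneck 3, flow now 7.
Augment Depot→Y2→Jct3→Port: bottleneck 3, flow now 10.
Augment Depot→HubC→HubB→Port: bottleneck 4, flow now 14.
Augment Depot→HubC→Jct3→Port: bottleneck 4, flow now 18.
No augmenting path remains; maximum flow = 18.
By max-flow min-cut, the minimum cut capacity equals the max flow.
In the residual graph, reachable from Depot: {Depot}.
Min-cut edges: Depot→Y2 (10), Depot→HubC (8); capacity 10 + 8 = 18.

18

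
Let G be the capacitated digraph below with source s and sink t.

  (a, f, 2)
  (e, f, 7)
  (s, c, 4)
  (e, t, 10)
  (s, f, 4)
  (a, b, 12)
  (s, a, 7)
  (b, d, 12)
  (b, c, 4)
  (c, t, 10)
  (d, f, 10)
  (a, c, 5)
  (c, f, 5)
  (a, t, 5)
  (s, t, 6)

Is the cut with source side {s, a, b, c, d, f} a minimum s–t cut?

Given cut capacity: 6 + 5 + 10 = 21.
Augment s→t: bottleneck 6, flow now 6.
Augment s→a→t: bottleneck 5, flow now 11.
Augment s→c→t: bottleneck 4, flow now 15.
Augment s→a→c→t: bottleneck 2, flow now 17.
No augmenting path remains; maximum flow = 17.
In the residual graph, reachable from s: {s, f}.
Min-cut edges: s→a (7), s→c (4), s→t (6); capacity 7 + 4 + 6 = 17.
Cut capacity 21 exceeds the max flow 17, so it is not minimum.

No — its capacity is 21, but the minimum cut has capacity 17.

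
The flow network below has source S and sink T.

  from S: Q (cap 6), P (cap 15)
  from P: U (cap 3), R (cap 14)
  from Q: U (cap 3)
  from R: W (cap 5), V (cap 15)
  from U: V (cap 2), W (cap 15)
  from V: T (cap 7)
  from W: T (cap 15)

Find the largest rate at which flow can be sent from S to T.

Augment S→P→R→V→T: bottleneck 7, flow now 7.
Augment S→P→R→W→T: bottleneck 5, flow now 12.
Augment S→P→U→W→T: bottleneck 3, flow now 15.
Augment S→Q→U→W→T: bottleneck 3, flow now 18.
No augmenting path remains; maximum flow = 18.
In the residual graph, reachable from S: {S, Q}.
Min-cut edges: S→P (15), Q→U (3); capacity 15 + 3 = 18.
This cut is saturated, so no flow can exceed 18.

18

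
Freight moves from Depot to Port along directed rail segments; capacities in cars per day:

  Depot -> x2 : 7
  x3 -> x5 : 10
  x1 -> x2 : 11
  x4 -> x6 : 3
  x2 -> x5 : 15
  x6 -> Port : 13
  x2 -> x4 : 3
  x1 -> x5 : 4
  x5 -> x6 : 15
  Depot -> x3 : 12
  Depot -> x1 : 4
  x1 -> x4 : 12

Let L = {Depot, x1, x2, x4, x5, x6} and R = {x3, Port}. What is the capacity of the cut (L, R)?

25

Edges leaving {Depot, x1, x2, x4, x5, x6}: Depot→x3 (12), x6→Port (13).
Cut capacity = 12 + 13 = 25.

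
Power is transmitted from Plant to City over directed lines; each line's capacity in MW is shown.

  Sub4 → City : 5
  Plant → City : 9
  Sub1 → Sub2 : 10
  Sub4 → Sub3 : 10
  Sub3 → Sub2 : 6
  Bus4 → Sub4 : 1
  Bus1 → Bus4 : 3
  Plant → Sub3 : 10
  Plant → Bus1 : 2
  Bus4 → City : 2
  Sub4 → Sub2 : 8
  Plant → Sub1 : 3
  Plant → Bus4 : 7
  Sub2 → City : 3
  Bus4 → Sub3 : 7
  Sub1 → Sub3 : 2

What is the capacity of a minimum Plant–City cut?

15

Augment Plant→City: bottleneck 9, flow now 9.
Augment Plant→Bus4→City: bottleneck 2, flow now 11.
Augment Plant→Sub1→Sub2→City: bottleneck 3, flow now 14.
Augment Plant→Bus4→Sub4→City: bottleneck 1, flow now 15.
No augmenting path remains; maximum flow = 15.
By max-flow min-cut, the minimum cut capacity equals the max flow.
In the residual graph, reachable from Plant: {Plant, Bus1, Sub1, Bus4, Sub3, Sub2}.
Min-cut edges: Plant→City (9), Bus4→Sub4 (1), Bus4→City (2), Sub2→City (3); capacity 9 + 1 + 2 + 3 = 15.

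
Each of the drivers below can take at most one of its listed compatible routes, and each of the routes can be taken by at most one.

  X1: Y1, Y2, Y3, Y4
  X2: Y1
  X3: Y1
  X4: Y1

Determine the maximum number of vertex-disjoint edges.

2

Unit-capacity flow: source→left, listed edges, right→sink; max matching = max flow.
Augmenting path X1→Y1 (+1); matched 1.
Augmenting path X2→Y1→X1→Y2 (+1); matched 2.
No augmenting path remains; maximum matching = 2.
König certificate: {X1, Y1} is a vertex cover of size 2 (every listed pair touches it), so no matching can be larger.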